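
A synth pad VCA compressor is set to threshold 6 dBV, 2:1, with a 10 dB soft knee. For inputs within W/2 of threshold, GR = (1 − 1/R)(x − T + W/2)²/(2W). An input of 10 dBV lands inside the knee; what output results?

7.975 dBV

x − T + W/2 = 10 − 6 + 5 = 9.
GR = (1 − 1/2) × 9² / 20 = 0.5 × 81 / 20 = 2.025 dB.
Output = 10 − 2.025 = 7.975 dBV.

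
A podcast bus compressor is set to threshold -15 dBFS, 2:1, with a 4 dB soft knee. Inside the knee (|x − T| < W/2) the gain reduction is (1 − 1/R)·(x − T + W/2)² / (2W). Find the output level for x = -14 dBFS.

x − T + W/2 = -14 − (-15) + 2 = 3.
GR = (1 − 1/2) × 3² / 8 = 0.5 × 9 / 8 = 0.5625 dB.
Output = -14 − 0.5625 = -14.5625 dBFS.

-14.5625 dBFS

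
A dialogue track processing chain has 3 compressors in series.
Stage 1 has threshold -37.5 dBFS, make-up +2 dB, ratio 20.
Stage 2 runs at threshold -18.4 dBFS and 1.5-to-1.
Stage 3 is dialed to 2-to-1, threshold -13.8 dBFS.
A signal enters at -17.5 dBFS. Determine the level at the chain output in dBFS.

Stage 1: -17.5 dBFS is 20 dB over -37.5 dBFS; at 20:1 that becomes 1 dB over, giving -36.5 dBFS; +2 dB make-up → -34.5 dBFS.
Stage 2: -34.5 dBFS is at or below the -18.4 dBFS threshold — no compression; output -34.5 dBFS.
Stage 3: -34.5 dBFS ≤ -13.8 dBFS, so stage 3 doesn't engage; output -34.5 dBFS.

-34.5 dBFS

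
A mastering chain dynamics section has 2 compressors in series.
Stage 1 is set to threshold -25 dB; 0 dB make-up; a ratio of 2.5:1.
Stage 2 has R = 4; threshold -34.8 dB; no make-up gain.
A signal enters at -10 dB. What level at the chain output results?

Stage 1: overshoot 15 dB → 15/2.5 = 6 dB → -19 dB.
Stage 2: 15.8 dB above -34.8 dB, reduced 4:1 to 3.95 dB above → -30.85 dB.

-30.85 dB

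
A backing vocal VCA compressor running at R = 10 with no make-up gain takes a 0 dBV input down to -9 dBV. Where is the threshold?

-10 dBV

Let T be the threshold. Output overshoot = (input overshoot)/R, so -9 − T = (0 − T)/10.
10·(-9 − T) = 0 − T → 9·T = -90 − 0 = -90.
T = -90/9 = -10 dBV.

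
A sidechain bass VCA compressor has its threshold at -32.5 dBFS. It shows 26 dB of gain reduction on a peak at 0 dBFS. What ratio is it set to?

Input overshoot = 0 − (-32.5) = 32.5 dB.
Output overshoot = 32.5 − 26 = 6.5 dB.
Ratio = input overshoot / output overshoot = 32.5 / 6.5 = 5.

5:1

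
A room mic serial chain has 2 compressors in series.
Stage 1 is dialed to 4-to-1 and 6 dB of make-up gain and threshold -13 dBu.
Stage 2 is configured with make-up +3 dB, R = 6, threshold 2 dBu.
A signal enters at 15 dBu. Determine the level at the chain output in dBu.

3 dBu

Stage 1: 15 dBu is 28 dB over -13 dBu; at 4:1 that becomes 7 dB over, giving -6 dBu; +6 dB make-up → 0 dBu.
Stage 2: 0 dBu is at or below the 2 dBu threshold — no compression; make-up brings it to 3 dBu.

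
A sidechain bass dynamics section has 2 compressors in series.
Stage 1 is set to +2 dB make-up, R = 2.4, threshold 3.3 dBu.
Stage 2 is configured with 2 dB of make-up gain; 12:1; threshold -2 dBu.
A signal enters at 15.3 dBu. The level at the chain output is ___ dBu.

1.025 dBu

Stage 1: overshoot 12 dB → 12/2.4 = 5 dB → 8.3 dBu; +2 dB make-up → 10.3 dBu.
Stage 2: 12.3 dB above -2 dBu, reduced 12:1 to 1.025 dB above → -0.975 dBu; +2 dB make-up → 1.025 dBu.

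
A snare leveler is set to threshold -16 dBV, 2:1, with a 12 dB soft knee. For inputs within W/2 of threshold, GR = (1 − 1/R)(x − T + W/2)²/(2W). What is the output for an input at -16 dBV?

-16.75 dBV

x − T + W/2 = -16 − (-16) + 6 = 6.
GR = (1 − 1/2) × 6² / 24 = 0.5 × 36 / 24 = 0.75 dB.
Output = -16 − 0.75 = -16.75 dBV.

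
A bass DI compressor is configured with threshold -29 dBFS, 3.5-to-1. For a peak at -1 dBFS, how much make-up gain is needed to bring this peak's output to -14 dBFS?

Without make-up, output = threshold + overshoot/3.5 = -29 + 8 = -21 dBFS.
Gap to target: 7 dB.

7 dB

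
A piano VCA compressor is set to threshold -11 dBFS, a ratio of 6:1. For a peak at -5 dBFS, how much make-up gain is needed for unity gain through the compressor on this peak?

Without make-up, output = threshold + overshoot/6 = -11 + 1 = -10 dBFS.
Gap to target: 5 dB.

5 dB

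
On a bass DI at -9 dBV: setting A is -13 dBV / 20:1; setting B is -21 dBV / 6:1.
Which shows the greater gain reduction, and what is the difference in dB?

B, by 6.2 dB

A: 4 dB over, compressed to 0.2 dB over, so 3.8 dB of GR.
B: 12 dB over, compressed to 2 dB over, so 10 dB of GR.
B applies 6.2 dB more gain reduction.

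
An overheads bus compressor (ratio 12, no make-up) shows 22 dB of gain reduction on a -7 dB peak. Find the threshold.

-31 dB

Let T be the threshold. Output overshoot = (input overshoot)/R, so -29 − T = (-7 − T)/12.
12·(-29 − T) = -7 − T → 11·T = -348 − (-7) = -341.
T = -341/11 = -31 dB.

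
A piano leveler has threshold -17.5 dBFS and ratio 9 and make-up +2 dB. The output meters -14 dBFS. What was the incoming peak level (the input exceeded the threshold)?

-4 dBFS

Remove make-up: -14 − 2 = -16 dBFS.
The compressed level sits -16 − (-17.5) = 1.5 dB over threshold.
Input overshoot = R × output overshoot = 13.5 dB → input = -17.5 + 13.5 = -4 dBFS.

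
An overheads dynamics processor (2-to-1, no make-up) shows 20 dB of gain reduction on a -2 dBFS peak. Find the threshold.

-42 dBFS

Input is 40 dB above T (since output overshoot × R = input overshoot: (-22 − T)·2 = -2 − T gives T = -42 dBFS).
Check: -42 + (-2 − (-42))/2 = -42 + 20 = -22 dBFS. ✓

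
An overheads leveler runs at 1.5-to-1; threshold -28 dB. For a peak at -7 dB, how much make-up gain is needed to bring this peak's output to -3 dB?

11 dB

The peak compresses to -28 + 21/1.5 = -14 dB.
To reach -3 dB requires -3 − (-14) = 11 dB of make-up.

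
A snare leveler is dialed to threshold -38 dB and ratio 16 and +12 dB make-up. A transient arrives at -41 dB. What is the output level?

-29 dB

-41 dB is 3 dB below the -38 dB threshold, so no gain reduction is applied.
Make-up gain adds 12 dB: -41 + 12 = -29 dB.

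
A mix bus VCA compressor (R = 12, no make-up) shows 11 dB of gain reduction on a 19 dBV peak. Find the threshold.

Input is 12 dB above T (since output overshoot × R = input overshoot: (8 − T)·12 = 19 − T gives T = 7 dBV).
Check: 7 + (19 − 7)/12 = 7 + 1 = 8 dBV. ✓

7 dBV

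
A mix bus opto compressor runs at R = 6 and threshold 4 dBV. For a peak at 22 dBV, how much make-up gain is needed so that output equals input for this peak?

Without make-up, output = threshold + overshoot/6 = 4 + 3 = 7 dBV.
Gap to target: 15 dB.

15 dB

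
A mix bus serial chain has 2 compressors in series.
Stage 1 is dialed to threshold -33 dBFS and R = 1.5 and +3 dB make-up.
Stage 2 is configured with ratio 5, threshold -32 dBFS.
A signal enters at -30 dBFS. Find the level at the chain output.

Stage 1: -30 dBFS is 3 dB over -33 dBFS; at 1.5:1 that becomes 2 dB over, giving -31 dBFS; +3 dB make-up → -28 dBFS.
Stage 2: -28 dBFS is 4 dB over -32 dBFS; at 5:1 that becomes 0.8 dB over, giving -31.2 dBFS.

-31.2 dBFS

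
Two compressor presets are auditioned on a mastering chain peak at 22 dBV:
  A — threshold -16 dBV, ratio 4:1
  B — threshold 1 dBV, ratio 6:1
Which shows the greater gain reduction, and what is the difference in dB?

A, by 11 dB

A: 38 dB over, compressed to 9.5 dB over, so 28.5 dB of GR.
B: 21 dB over, compressed to 3.5 dB over, so 17.5 dB of GR.
A reduces 11 dB more.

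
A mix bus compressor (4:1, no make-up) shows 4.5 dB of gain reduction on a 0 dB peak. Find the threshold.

-6 dB

Input is 6 dB above T (since output overshoot × R = input overshoot: (-4.5 − T)·4 = 0 − T gives T = -6 dB).
Check: -6 + (0 − (-6))/4 = -6 + 1.5 = -4.5 dB. ✓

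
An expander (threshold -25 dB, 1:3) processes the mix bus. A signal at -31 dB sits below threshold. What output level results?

-43 dB

Below threshold, a 1:3 expander applies gain = (3−1)×(T − x) of attenuation.
(3−1) × 6 = 12 dB, so output = -31 − 12 = -43 dB.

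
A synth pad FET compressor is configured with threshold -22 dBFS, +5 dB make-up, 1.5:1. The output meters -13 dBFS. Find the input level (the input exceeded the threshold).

-16 dBFS

Remove make-up: -13 − 5 = -18 dBFS.
The compressed level sits -18 − (-22) = 4 dB over threshold.
Undo the ratio: input overshoot = 4 × 1.5 = 6 dB, giving input = -16 dBFS.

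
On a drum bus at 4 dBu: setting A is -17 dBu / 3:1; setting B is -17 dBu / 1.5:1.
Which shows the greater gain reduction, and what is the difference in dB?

A: GR = 21 − 21/3 = 14 dB.
B: GR = 21 − 21/1.5 = 7 dB.
A applies 7 dB more gain reduction.

A, by 7 dB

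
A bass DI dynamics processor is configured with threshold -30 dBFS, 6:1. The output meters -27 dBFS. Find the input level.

-12 dBFS

Post-compression overshoot = -27 − (-30) = 3 dB.
Undo the ratio: input overshoot = 3 × 6 = 18 dB, giving input = -12 dBFS.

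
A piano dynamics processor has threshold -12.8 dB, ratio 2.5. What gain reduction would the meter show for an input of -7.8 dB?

Overshoot = -7.8 − (-12.8) = 5 dB.
At 2.5:1, output sits 5/2.5 = 2 dB above threshold.
So the signal is attenuated by 5 − 2 = 3 dB.

3 dB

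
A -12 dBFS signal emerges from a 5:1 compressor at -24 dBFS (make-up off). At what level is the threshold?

-27 dBFS

Gain reduction = -12 − (-24) = 12 dB; output overshoot = GR / (R − 1) = 12 / 4 = 3 dB.
Threshold = output − output overshoot = -24 − 3 = -27 dBFS.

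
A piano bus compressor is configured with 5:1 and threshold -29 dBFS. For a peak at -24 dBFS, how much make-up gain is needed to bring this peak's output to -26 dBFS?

2 dB

The peak compresses to -29 + 5/5 = -28 dBFS.
To reach -26 dBFS requires -26 − (-28) = 2 dB of make-up.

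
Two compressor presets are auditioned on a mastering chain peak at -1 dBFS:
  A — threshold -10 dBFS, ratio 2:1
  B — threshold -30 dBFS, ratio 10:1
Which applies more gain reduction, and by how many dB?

B, by 21.6 dB

A: overshoot 9 dB → output overshoot 4.5 dB → GR 4.5 dB.
B: overshoot 29 dB → output overshoot 2.9 dB → GR 26.1 dB.
Difference: 21.6 dB in favour of B.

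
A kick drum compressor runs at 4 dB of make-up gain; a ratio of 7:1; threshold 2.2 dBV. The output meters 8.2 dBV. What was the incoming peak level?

Before make-up, the level was 8.2 − 4 = 4.2 dBV.
That's 2 dB above the 2.2 dBV threshold.
Before 7:1 compression the overshoot was 2 × 7 = 14 dB, so input = 2.2 + 14 = 16.2 dBV.

16.2 dBV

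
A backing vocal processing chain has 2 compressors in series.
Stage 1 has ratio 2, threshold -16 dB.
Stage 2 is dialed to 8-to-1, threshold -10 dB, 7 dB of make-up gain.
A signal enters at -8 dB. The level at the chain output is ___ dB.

-5 dB

Stage 1: -8 dB is 8 dB over -16 dB; at 2:1 that becomes 4 dB over, giving -12 dB.
Stage 2: -12 dB is at or below the -10 dB threshold — no compression; make-up brings it to -5 dB.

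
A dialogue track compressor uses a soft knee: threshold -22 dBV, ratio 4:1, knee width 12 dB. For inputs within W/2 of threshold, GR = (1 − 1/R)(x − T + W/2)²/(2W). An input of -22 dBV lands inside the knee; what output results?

-23.125 dBV

x − T + W/2 = -22 − (-22) + 6 = 6.
GR = (1 − 1/4) × 6² / 24 = 0.75 × 36 / 24 = 1.125 dB.
Output = -22 − 1.125 = -23.125 dBV.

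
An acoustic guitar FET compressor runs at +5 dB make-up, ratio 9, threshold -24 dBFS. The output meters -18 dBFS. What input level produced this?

Stripping the +5 dB make-up gives -23 dBFS at the gain stage.
Post-compression overshoot = -23 − (-24) = 1 dB.
Input overshoot = R × output overshoot = 9 dB → input = -24 + 9 = -15 dBFS.

-15 dBFS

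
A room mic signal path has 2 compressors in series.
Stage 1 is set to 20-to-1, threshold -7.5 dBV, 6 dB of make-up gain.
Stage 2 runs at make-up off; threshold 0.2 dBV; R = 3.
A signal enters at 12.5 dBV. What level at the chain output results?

Stage 1: 12.5 dBV is 20 dB over -7.5 dBV; at 20:1 that becomes 1 dB over, giving -6.5 dBV; +6 dB make-up → -0.5 dBV.
Stage 2: -0.5 dBV is at or below the 0.2 dBV threshold — no compression; output -0.5 dBV.

-0.5 dBV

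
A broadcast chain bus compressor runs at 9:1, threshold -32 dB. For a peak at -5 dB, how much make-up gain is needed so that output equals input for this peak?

Overshoot 27 dB → 27/9 = 3 dB after compression, so the compressed level is -32 + 3 = -29 dB.
Make-up = target − compressed = -5 − (-29) = 24 dB.

24 dB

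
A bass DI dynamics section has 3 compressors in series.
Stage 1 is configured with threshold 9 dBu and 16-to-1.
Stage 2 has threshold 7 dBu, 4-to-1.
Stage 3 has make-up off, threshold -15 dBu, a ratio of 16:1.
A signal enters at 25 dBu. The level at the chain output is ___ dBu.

-13.578125 dBu

Stage 1: 25 dBu is 16 dB over 9 dBu; at 16:1 that becomes 1 dB over, giving 10 dBu.
Stage 2: 3 dB above 7 dBu, reduced 4:1 to 0.75 dB above → 7.75 dBu.
Stage 3: overshoot 22.75 dB → 22.75/16 = 1.421875 dB → -13.578125 dBu.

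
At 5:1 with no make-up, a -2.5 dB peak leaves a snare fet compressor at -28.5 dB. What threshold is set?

-35 dB

Input is 32.5 dB above T (since output overshoot × R = input overshoot: (-28.5 − T)·5 = -2.5 − T gives T = -35 dB).
Check: -35 + (-2.5 − (-35))/5 = -35 + 6.5 = -28.5 dB. ✓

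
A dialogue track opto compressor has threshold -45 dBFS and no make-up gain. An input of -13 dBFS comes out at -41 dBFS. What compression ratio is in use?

Input overshoot = -13 − (-45) = 32 dB; output overshoot = -41 − (-45) = 4 dB.
Ratio = 32 / 4 = 8.

8:1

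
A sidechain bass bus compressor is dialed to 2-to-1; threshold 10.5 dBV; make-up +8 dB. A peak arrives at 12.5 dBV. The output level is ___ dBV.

19.5 dBV

12.5 dBV sits 2 dB over threshold.
The 2 dB excess becomes 1 dB after 2:1 reduction.
So the level is 10.5 + 1 = 11.5 dBV; make-up adds 8 dB, giving 19.5 dBV.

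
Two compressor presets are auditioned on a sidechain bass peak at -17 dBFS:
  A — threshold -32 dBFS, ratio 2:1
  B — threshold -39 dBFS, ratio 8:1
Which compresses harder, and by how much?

A: 15 dB over, compressed to 7.5 dB over, so 7.5 dB of GR.
B: 22 dB over, compressed to 2.75 dB over, so 19.25 dB of GR.
Difference: 11.75 dB in favour of B.

B, by 11.75 dB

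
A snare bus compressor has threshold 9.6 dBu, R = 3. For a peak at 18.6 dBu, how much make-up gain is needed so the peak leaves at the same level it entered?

Without make-up, output = threshold + overshoot/3 = 9.6 + 3 = 12.6 dBu.
Gap to target: 6 dB.

6 dB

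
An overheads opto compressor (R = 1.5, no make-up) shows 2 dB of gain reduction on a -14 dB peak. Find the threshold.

Let T be the threshold. Output overshoot = (input overshoot)/R, so -16 − T = (-14 − T)/1.5.
1.5·(-16 − T) = -14 − T → 0.5·T = -24 − (-14) = -10.
T = -10/0.5 = -20 dB.

-20 dB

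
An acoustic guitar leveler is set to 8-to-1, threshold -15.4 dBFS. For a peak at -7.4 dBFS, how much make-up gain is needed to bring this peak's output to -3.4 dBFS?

The peak compresses to -15.4 + 8/8 = -14.4 dBFS.
To reach -3.4 dBFS requires -3.4 − (-14.4) = 11 dB of make-up.

11 dB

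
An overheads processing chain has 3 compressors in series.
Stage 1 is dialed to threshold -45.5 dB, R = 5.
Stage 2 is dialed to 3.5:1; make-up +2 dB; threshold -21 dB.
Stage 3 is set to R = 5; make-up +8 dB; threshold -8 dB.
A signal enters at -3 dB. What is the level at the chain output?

Stage 1: 42.5 dB above -45.5 dB, reduced 5:1 to 8.5 dB above → -37 dB.
Stage 2: -37 dB ≤ -21 dB, so stage 2 doesn't engage; make-up brings it to -35 dB.
Stage 3: -35 dB ≤ -8 dB, so stage 3 doesn't engage; make-up brings it to -27 dB.

-27 dB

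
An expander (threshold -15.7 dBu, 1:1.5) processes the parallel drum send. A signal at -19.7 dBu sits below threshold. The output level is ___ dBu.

Below threshold, a 1:1.5 expander applies gain = (1.5−1)×(T − x) of attenuation.
(1.5−1) × 4 = 2 dB, so output = -19.7 − 2 = -21.7 dBu.

-21.7 dBu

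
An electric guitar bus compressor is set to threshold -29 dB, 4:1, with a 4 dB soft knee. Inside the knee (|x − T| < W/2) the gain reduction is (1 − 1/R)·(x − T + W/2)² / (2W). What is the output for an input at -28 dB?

-28.84375 dB

x − T + W/2 = -28 − (-29) + 2 = 3.
GR = (1 − 1/4) × 3² / 8 = 0.75 × 9 / 8 = 0.84375 dB.
Output = -28 − 0.84375 = -28.84375 dB.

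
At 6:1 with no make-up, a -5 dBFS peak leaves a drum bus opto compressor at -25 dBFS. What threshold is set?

-29 dBFS

Gain reduction = -5 − (-25) = 20 dB; output overshoot = GR / (R − 1) = 20 / 5 = 4 dB.
Threshold = output − output overshoot = -25 − 4 = -29 dBFS.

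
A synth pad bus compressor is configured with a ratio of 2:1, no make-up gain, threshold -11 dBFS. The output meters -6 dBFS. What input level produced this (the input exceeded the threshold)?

Post-compression overshoot = -6 − (-11) = 5 dB.
Input overshoot = R × output overshoot = 10 dB → input = -11 + 10 = -1 dBFS.

-1 dBFS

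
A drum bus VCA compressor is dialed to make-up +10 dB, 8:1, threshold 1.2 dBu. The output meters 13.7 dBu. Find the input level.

21.2 dBu

Stripping the +10 dB make-up gives 3.7 dBu at the gain stage.
Post-compression overshoot = 3.7 − 1.2 = 2.5 dB.
Input overshoot = R × output overshoot = 20 dB → input = 1.2 + 20 = 21.2 dBu.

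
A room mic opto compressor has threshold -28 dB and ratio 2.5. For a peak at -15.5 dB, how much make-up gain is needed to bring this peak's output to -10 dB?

The peak compresses to -28 + 12.5/2.5 = -23 dB.
To reach -10 dB requires -10 − (-23) = 13 dB of make-up.

13 dB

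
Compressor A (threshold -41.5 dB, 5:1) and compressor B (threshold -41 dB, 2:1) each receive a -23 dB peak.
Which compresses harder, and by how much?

A: 18.5 dB over, compressed to 3.7 dB over, so 14.8 dB of GR.
B: 18 dB over, compressed to 9 dB over, so 9 dB of GR.
Difference: 5.8 dB in favour of A.

A, by 5.8 dB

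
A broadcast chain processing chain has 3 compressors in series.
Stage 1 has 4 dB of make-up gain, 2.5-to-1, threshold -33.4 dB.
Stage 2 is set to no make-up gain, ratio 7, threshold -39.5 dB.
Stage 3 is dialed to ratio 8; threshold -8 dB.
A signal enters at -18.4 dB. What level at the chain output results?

Stage 1: -18.4 dB is 15 dB over -33.4 dB; at 2.5:1 that becomes 6 dB over, giving -27.4 dB; +4 dB make-up → -23.4 dB.
Stage 2: -23.4 dB is 16.1 dB over -39.5 dB; at 7:1 that becomes 2.3 dB over, giving -37.2 dB.
Stage 3: -37.2 dB ≤ -8 dB, so stage 3 doesn't engage; output -37.2 dB.

-37.2 dB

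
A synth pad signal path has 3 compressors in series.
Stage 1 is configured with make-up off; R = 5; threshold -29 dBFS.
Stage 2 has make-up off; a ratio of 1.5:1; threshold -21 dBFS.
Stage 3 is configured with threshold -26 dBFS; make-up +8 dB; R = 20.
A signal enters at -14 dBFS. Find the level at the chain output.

Stage 1: 15 dB above -29 dBFS, reduced 5:1 to 3 dB above → -26 dBFS.
Stage 2: below threshold (-26 ≤ -21); passes unchanged; output -26 dBFS.
Stage 3: below threshold (-26 ≤ -26); passes unchanged; make-up brings it to -18 dBFS.

-18 dBFS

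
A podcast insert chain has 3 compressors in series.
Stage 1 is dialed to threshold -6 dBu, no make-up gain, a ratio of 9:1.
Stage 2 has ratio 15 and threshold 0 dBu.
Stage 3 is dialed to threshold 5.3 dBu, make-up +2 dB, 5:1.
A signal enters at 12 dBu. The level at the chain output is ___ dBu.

-2 dBu

Stage 1: overshoot 18 dB → 18/9 = 2 dB → -4 dBu.
Stage 2: -4 dBu is at or below the 0 dBu threshold — no compression; output -4 dBu.
Stage 3: below threshold (-4 ≤ 5.3); passes unchanged; make-up brings it to -2 dBu.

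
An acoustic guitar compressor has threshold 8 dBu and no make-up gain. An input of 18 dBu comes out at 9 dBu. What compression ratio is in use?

10:1

Input overshoot = 18 − 8 = 10 dB; output overshoot = 9 − 8 = 1 dB.
Ratio = 10 / 1 = 10.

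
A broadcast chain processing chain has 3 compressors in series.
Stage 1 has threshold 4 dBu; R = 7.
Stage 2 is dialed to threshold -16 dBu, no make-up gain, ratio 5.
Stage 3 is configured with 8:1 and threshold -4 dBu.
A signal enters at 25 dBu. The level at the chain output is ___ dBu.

-11.4 dBu

Stage 1: overshoot 21 dB → 21/7 = 3 dB → 7 dBu.
Stage 2: overshoot 23 dB → 23/5 = 4.6 dB → -11.4 dBu.
Stage 3: below threshold (-11.4 ≤ -4); passes unchanged; output -11.4 dBu.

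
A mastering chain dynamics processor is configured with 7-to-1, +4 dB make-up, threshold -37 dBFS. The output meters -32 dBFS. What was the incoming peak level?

-30 dBFS

Stripping the +4 dB make-up gives -36 dBFS at the gain stage.
Post-compression overshoot = -36 − (-37) = 1 dB.
Undo the ratio: input overshoot = 1 × 7 = 7 dB, giving input = -30 dBFS.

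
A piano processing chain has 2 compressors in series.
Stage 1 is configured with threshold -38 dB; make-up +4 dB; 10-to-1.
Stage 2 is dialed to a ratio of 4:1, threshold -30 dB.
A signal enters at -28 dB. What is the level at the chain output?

-33 dB

Stage 1: -28 dB is 10 dB over -38 dB; at 10:1 that becomes 1 dB over, giving -37 dB; +4 dB make-up → -33 dB.
Stage 2: -33 dB ≤ -30 dB, so stage 2 doesn't engage; output -33 dB.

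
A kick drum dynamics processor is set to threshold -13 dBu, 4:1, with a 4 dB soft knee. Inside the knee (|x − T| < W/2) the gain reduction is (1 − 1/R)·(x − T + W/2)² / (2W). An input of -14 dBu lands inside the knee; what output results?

-14.09375 dBu

x − T + W/2 = -14 − (-13) + 2 = 1.
GR = (1 − 1/4) × 1² / 8 = 0.75 × 1 / 8 = 0.09375 dB.
Output = -14 − 0.09375 = -14.09375 dBu.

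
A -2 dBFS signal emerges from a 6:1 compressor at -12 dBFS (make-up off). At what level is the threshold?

Let T be the threshold. Output overshoot = (input overshoot)/R, so -12 − T = (-2 − T)/6.
6·(-12 − T) = -2 − T → 5·T = -72 − (-2) = -70.
T = -70/5 = -14 dBFS.

-14 dBFS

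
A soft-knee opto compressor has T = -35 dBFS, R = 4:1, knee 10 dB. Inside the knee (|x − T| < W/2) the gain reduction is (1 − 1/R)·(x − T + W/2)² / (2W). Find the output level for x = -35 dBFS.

-35.9375 dBFS

x − T + W/2 = -35 − (-35) + 5 = 5.
GR = (1 − 1/4) × 5² / 20 = 0.75 × 25 / 20 = 0.9375 dB.
Output = -35 − 0.9375 = -35.9375 dBFS.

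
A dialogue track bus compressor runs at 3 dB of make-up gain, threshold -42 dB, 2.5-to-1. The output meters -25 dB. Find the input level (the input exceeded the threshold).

-7 dB

Before make-up, the level was -25 − 3 = -28 dB.
Post-compression overshoot = -28 − (-42) = 14 dB.
Undo the ratio: input overshoot = 14 × 2.5 = 35 dB, giving input = -7 dB.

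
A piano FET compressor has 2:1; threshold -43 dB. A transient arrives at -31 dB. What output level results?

The input is 12 dB above the -43 dB threshold.
2:1 compression reduces that to 12/2 = 6 dB over.
So the level is -43 + 6 = -37 dB.

-37 dB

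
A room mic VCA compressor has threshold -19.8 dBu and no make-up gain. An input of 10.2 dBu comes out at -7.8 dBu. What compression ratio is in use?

2.5:1

Input overshoot = 10.2 − (-19.8) = 30 dB; output overshoot = -7.8 − (-19.8) = 12 dB.
Ratio = 30 / 12 = 2.5.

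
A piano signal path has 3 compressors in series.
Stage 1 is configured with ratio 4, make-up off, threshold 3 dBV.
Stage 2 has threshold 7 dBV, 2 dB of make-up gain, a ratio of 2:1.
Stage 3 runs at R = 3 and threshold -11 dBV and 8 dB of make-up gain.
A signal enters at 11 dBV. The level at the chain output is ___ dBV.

3 dBV

Stage 1: 8 dB above 3 dBV, reduced 4:1 to 2 dB above → 5 dBV.
Stage 2: 5 dBV is at or below the 7 dBV threshold — no compression; make-up brings it to 7 dBV.
Stage 3: 7 dBV is 18 dB over -11 dBV; at 3:1 that becomes 6 dB over, giving -5 dBV; +8 dB make-up → 3 dBV.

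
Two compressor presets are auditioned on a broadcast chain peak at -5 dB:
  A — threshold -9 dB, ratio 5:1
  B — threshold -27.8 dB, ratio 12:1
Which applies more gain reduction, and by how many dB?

A: GR = 4 − 4/5 = 3.2 dB.
B: GR = 22.8 − 22.8/12 = 20.9 dB.
Difference: 17.7 dB in favour of B.

B, by 17.7 dB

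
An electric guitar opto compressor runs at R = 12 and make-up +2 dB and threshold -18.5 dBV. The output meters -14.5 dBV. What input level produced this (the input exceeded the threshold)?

Remove make-up: -14.5 − 2 = -16.5 dBV.
That's 2 dB above the -18.5 dBV threshold.
Input overshoot = R × output overshoot = 24 dB → input = -18.5 + 24 = 5.5 dBV.

5.5 dBV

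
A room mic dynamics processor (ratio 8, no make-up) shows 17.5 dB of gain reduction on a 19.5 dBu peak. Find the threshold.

Let T be the threshold. Output overshoot = (input overshoot)/R, so 2 − T = (19.5 − T)/8.
8·(2 − T) = 19.5 − T → 7·T = 16 − 19.5 = -3.5.
T = -3.5/7 = -0.5 dBu.

-0.5 dBu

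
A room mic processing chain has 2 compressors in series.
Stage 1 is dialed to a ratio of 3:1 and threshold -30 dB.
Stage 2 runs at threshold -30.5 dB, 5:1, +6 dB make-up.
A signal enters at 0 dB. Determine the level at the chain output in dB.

-22.4 dB

Stage 1: overshoot 30 dB → 30/3 = 10 dB → -20 dB.
Stage 2: 10.5 dB above -30.5 dB, reduced 5:1 to 2.1 dB above → -28.4 dB; +6 dB make-up → -22.4 dB.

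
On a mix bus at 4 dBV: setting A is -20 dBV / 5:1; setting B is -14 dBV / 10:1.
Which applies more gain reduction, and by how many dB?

A: GR = 24 − 24/5 = 19.2 dB.
B: GR = 18 − 18/10 = 16.2 dB.
A applies 3 dB more gain reduction.

A, by 3 dB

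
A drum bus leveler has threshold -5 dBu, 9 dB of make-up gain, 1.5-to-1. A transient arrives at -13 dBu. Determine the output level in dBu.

-4 dBu

-13 dBu is 8 dB below the -5 dBu threshold, so no gain reduction is applied.
Make-up gain adds 9 dB: -13 + 9 = -4 dBu.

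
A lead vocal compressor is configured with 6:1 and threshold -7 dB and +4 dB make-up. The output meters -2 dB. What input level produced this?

Remove make-up: -2 − 4 = -6 dB.
Post-compression overshoot = -6 − (-7) = 1 dB.
Input overshoot = R × output overshoot = 6 dB → input = -7 + 6 = -1 dB.

-1 dB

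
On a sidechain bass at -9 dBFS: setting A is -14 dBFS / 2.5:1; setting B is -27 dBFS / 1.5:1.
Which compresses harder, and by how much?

B, by 3 dB

A: 5 dB over, compressed to 2 dB over, so 3 dB of GR.
B: 18 dB over, compressed to 12 dB over, so 6 dB of GR.
B applies 3 dB more gain reduction.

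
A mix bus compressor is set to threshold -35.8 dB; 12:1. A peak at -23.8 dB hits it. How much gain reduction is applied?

The signal is 12 dB above threshold.
A 12:1 ratio leaves 1 dB of that excess.
GR = overshoot in − overshoot out = 12 − 1 = 11 dB.

11 dB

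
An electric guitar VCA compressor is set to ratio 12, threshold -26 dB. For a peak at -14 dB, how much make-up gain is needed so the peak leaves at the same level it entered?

11 dB

Without make-up, output = threshold + overshoot/12 = -26 + 1 = -25 dB.
Gap to target: 11 dB.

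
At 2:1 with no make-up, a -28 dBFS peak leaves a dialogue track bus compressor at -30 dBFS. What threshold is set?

-32 dBFS

Gain reduction = -28 − (-30) = 2 dB; output overshoot = GR / (R − 1) = 2 / 1 = 2 dB.
Threshold = output − output overshoot = -30 − 2 = -32 dBFS.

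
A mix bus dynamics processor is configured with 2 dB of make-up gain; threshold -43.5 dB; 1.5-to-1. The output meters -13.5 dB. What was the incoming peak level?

-1.5 dB

Stripping the +2 dB make-up gives -15.5 dB at the gain stage.
That's 28 dB above the -43.5 dB threshold.
Undo the ratio: input overshoot = 28 × 1.5 = 42 dB, giving input = -1.5 dB.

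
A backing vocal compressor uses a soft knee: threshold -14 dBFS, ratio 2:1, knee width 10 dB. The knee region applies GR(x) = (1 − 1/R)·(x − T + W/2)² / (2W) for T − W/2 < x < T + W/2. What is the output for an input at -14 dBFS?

x − T + W/2 = -14 − (-14) + 5 = 5.
GR = (1 − 1/2) × 5² / 20 = 0.5 × 25 / 20 = 0.625 dB.
Output = -14 − 0.625 = -14.625 dBFS.

-14.625 dBFS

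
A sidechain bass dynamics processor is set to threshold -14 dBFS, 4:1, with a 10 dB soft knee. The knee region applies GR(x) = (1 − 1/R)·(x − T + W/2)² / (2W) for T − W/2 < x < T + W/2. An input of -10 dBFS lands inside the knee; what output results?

-13.0375 dBFS

x − T + W/2 = -10 − (-14) + 5 = 9.
GR = (1 − 1/4) × 9² / 20 = 0.75 × 81 / 20 = 3.0375 dB.
Output = -10 − 3.0375 = -13.0375 dBFS.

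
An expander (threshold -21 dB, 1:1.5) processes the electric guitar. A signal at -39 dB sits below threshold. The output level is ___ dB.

The input is 18 dB below the -21 dB threshold.
A 1:1.5 expander multiplies undershoot by 1.5: 18 × 1.5 = 27 dB below threshold.
Output = -21 − 27 = -48 dB.

-48 dB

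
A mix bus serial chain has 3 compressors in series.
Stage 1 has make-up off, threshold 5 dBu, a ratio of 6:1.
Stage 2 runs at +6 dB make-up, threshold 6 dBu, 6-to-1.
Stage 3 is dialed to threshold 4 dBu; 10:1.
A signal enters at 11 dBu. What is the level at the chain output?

Stage 1: 11 dBu is 6 dB over 5 dBu; at 6:1 that becomes 1 dB over, giving 6 dBu.
Stage 2: 6 dBu is at or below the 6 dBu threshold — no compression; make-up brings it to 12 dBu.
Stage 3: overshoot 8 dB → 8/10 = 0.8 dB → 4.8 dBu.

4.8 dBu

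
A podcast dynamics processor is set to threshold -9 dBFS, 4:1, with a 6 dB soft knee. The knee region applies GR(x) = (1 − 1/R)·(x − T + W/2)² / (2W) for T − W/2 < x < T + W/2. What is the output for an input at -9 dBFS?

-9.5625 dBFS

x − T + W/2 = -9 − (-9) + 3 = 3.
GR = (1 − 1/4) × 3² / 12 = 0.75 × 9 / 12 = 0.5625 dB.
Output = -9 − 0.5625 = -9.5625 dBFS.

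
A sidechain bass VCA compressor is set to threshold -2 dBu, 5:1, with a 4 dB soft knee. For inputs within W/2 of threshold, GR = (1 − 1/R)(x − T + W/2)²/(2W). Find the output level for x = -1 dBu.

x − T + W/2 = -1 − (-2) + 2 = 3.
GR = (1 − 1/5) × 3² / 8 = 0.8 × 9 / 8 = 0.9 dB.
Output = -1 − 0.9 = -1.9 dBu.

-1.9 dBu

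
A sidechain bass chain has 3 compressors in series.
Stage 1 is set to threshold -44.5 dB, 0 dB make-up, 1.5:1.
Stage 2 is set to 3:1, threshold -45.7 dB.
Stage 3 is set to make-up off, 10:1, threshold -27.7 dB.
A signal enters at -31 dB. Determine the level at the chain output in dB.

-42.3 dB

Stage 1: overshoot 13.5 dB → 13.5/1.5 = 9 dB → -35.5 dB.
Stage 2: 10.2 dB above -45.7 dB, reduced 3:1 to 3.4 dB above → -42.3 dB.
Stage 3: below threshold (-42.3 ≤ -27.7); passes unchanged; output -42.3 dB.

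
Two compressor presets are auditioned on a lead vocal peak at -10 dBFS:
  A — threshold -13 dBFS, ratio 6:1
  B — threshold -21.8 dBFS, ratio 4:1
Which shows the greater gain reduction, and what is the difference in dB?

B, by 6.35 dB

A: GR = 3 − 3/6 = 2.5 dB.
B: GR = 11.8 − 11.8/4 = 8.85 dB.
Difference: 6.35 dB in favour of B.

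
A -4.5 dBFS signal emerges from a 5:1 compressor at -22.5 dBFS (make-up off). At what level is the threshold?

-27 dBFS

Input is 22.5 dB above T (since output overshoot × R = input overshoot: (-22.5 − T)·5 = -4.5 − T gives T = -27 dBFS).
Check: -27 + (-4.5 − (-27))/5 = -27 + 4.5 = -22.5 dBFS. ✓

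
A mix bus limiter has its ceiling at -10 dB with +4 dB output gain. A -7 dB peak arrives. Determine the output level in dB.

-6 dB

At ∞:1, everything above -10 dB is held at the ceiling.
Output gain then adds 4 dB: -10 + 4 = -6 dB.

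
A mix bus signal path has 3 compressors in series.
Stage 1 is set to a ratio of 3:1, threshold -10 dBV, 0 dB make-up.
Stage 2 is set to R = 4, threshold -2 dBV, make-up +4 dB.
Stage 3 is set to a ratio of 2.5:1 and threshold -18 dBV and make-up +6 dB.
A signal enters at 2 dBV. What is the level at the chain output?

-5.6 dBV

Stage 1: overshoot 12 dB → 12/3 = 4 dB → -6 dBV.
Stage 2: below threshold (-6 ≤ -2); passes unchanged; make-up brings it to -2 dBV.
Stage 3: 16 dB above -18 dBV, reduced 2.5:1 to 6.4 dB above → -11.6 dBV; +6 dB make-up → -5.6 dBV.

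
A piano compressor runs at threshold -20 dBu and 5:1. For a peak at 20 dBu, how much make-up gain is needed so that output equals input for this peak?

32 dB

Overshoot 40 dB → 40/5 = 8 dB after compression, so the compressed level is -20 + 8 = -12 dBu.
Make-up = target − compressed = 20 − (-12) = 32 dB.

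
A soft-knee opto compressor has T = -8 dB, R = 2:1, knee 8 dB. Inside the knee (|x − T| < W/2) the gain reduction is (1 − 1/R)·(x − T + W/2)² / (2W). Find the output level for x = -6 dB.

-7.125 dB

x − T + W/2 = -6 − (-8) + 4 = 6.
GR = (1 − 1/2) × 6² / 16 = 0.5 × 36 / 16 = 1.125 dB.
Output = -6 − 1.125 = -7.125 dB.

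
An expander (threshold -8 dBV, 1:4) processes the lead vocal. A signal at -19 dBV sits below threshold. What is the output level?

The input is 11 dB below the -8 dBV threshold.
A 1:4 expander multiplies undershoot by 4: 11 × 4 = 44 dB below threshold.
Output = -8 − 44 = -52 dBV.

-52 dBV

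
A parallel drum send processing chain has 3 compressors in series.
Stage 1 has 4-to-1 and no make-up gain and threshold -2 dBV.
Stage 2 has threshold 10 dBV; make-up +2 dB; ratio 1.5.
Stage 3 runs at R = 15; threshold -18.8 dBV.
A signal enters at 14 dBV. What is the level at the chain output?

-17.28 dBV

Stage 1: 14 dBV is 16 dB over -2 dBV; at 4:1 that becomes 4 dB over, giving 2 dBV.
Stage 2: 2 dBV is at or below the 10 dBV threshold — no compression; make-up brings it to 4 dBV.
Stage 3: 22.8 dB above -18.8 dBV, reduced 15:1 to 1.52 dB above → -17.28 dBV.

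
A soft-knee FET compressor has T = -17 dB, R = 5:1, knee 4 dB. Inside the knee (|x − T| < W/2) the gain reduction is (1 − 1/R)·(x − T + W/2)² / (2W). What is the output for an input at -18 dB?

x − T + W/2 = -18 − (-17) + 2 = 1.
GR = (1 − 1/5) × 1² / 8 = 0.8 × 1 / 8 = 0.1 dB.
Output = -18 − 0.1 = -18.1 dB.

-18.1 dB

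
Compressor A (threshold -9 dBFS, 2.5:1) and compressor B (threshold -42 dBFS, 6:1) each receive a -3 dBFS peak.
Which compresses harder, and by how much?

B, by 28.9 dB

A: overshoot 6 dB → output overshoot 2.4 dB → GR 3.6 dB.
B: overshoot 39 dB → output overshoot 6.5 dB → GR 32.5 dB.
B reduces 28.9 dB more.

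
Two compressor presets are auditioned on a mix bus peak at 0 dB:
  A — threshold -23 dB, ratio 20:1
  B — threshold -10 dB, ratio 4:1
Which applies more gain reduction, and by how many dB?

A: 23 dB over, compressed to 1.15 dB over, so 21.85 dB of GR.
B: 10 dB over, compressed to 2.5 dB over, so 7.5 dB of GR.
A applies 14.35 dB more gain reduction.

A, by 14.35 dB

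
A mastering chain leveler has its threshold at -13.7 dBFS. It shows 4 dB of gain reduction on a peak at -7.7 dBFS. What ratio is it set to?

Input overshoot = -7.7 − (-13.7) = 6 dB.
Output overshoot = 6 − 4 = 2 dB.
Ratio = input overshoot / output overshoot = 6 / 2 = 3.

3:1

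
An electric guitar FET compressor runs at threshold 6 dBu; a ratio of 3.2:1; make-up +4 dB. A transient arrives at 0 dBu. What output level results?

4 dBu

0 dBu is 6 dB below the 6 dBu threshold, so no gain reduction is applied.
Make-up gain adds 4 dB: 0 + 4 = 4 dBu.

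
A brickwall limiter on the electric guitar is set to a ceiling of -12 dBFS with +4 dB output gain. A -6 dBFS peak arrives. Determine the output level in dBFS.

-8 dBFS

A brickwall limiter is an ∞:1 compressor: any input above the ceiling is clamped to -12 dBFS.
Output gain then adds 4 dB: -12 + 4 = -8 dBFS.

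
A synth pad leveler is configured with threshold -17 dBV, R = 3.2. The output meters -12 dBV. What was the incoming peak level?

That's 5 dB above the -17 dBV threshold.
Undo the ratio: input overshoot = 5 × 3.2 = 16 dB, giving input = -1 dBV.

-1 dBV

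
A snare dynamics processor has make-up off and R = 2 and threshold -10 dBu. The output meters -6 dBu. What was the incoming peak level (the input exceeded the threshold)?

-2 dBu

The compressed level sits -6 − (-10) = 4 dB over threshold.
Undo the ratio: input overshoot = 4 × 2 = 8 dB, giving input = -2 dBu.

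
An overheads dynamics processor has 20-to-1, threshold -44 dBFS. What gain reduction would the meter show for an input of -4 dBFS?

Overshoot = -4 − (-44) = 40 dB.
A 20:1 ratio leaves 2 dB of that excess.
So the signal is attenuated by 40 − 2 = 38 dB.

38 dB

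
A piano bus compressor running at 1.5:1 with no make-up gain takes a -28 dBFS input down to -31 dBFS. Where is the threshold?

Input is 9 dB above T (since output overshoot × R = input overshoot: (-31 − T)·1.5 = -28 − T gives T = -37 dBFS).
Check: -37 + (-28 − (-37))/1.5 = -37 + 6 = -31 dBFS. ✓

-37 dBFS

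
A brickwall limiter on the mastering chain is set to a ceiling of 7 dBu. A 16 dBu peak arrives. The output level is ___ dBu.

7 dBu

A brickwall limiter is an ∞:1 compressor: any input above the ceiling is clamped to 7 dBu.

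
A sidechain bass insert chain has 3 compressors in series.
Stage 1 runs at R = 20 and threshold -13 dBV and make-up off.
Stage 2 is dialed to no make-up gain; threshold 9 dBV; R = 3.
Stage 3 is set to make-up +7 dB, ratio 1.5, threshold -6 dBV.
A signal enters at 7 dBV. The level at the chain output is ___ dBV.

-5 dBV

Stage 1: 7 dBV is 20 dB over -13 dBV; at 20:1 that becomes 1 dB over, giving -12 dBV.
Stage 2: -12 dBV is at or below the 9 dBV threshold — no compression; output -12 dBV.
Stage 3: below threshold (-12 ≤ -6); passes unchanged; make-up brings it to -5 dBV.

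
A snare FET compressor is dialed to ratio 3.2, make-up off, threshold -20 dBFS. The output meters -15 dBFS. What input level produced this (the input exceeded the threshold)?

The compressed level sits -15 − (-20) = 5 dB over threshold.
Undo the ratio: input overshoot = 5 × 3.2 = 16 dB, giving input = -4 dBFS.

-4 dBFS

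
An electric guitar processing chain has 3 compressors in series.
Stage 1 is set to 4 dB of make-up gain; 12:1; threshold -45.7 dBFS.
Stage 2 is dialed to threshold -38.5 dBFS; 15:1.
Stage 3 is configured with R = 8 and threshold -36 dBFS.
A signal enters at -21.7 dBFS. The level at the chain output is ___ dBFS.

-39.7 dBFS

Stage 1: overshoot 24 dB → 24/12 = 2 dB → -43.7 dBFS; +4 dB make-up → -39.7 dBFS.
Stage 2: below threshold (-39.7 ≤ -38.5); passes unchanged; output -39.7 dBFS.
Stage 3: below threshold (-39.7 ≤ -36); passes unchanged; output -39.7 dBFS.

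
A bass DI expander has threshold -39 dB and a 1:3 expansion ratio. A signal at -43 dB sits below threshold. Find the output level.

Undershoot = (-39) − (-43) = 4 dB.
At 1:3, that expands to 12 dB under threshold.
Output = -39 − 12 = -51 dB.

-51 dB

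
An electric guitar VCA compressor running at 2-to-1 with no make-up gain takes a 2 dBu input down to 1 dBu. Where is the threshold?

0 dBu

Let T be the threshold. Output overshoot = (input overshoot)/R, so 1 − T = (2 − T)/2.
2·(1 − T) = 2 − T → 1·T = 2 − 2 = 0.
T = 0/1 = 0 dBu.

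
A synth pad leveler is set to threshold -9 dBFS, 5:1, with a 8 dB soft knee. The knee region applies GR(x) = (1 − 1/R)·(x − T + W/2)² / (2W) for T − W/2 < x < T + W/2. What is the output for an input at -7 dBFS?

x − T + W/2 = -7 − (-9) + 4 = 6.
GR = (1 − 1/5) × 6² / 16 = 0.8 × 36 / 16 = 1.8 dB.
Output = -7 − 1.8 = -8.8 dBFS.

-8.8 dBFS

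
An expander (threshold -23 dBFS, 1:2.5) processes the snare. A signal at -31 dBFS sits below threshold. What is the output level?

Below threshold, a 1:2.5 expander applies gain = (2.5−1)×(T − x) of attenuation.
(2.5−1) × 8 = 12 dB, so output = -31 − 12 = -43 dBFS.

-43 dBFS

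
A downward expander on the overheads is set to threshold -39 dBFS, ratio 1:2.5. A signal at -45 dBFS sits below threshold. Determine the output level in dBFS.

The input is 6 dB below the -39 dBFS threshold.
A 1:2.5 expander multiplies undershoot by 2.5: 6 × 2.5 = 15 dB below threshold.
Output = -39 − 15 = -54 dBFS.

-54 dBFS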